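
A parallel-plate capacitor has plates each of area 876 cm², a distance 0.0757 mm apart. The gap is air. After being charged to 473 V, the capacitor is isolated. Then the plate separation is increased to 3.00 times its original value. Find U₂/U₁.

3.00

Isolated ⇒ Q is held fixed.
C₂ = 0.333 C₁ and U = Q²/(2C), so U₂/U₁ = C₁/C₂ = 3.00.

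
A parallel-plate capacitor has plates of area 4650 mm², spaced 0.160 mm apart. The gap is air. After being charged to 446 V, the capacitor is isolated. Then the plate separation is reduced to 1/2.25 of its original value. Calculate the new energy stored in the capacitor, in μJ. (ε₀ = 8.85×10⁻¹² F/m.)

U ≈ 11.4 μJ

A = 4650 mm² = 4.65×10⁻³ m².
Initially C₁ = ε₀A/d = 8.85×10⁻¹² × 4.65×10⁻³ / 1.60×10⁻⁴ = 2.57×10⁻¹⁰ F.
U₁ = 2.56×10⁻⁵ J.
Isolated ⇒ Q is held fixed. C₂ = 2.25 C₁ and U = Q²/(2C), so U₂/U₁ = C₁/C₂ = 0.444.
U₂ = 0.444 × 2.56×10⁻⁵ = 1.14×10⁻⁵ J.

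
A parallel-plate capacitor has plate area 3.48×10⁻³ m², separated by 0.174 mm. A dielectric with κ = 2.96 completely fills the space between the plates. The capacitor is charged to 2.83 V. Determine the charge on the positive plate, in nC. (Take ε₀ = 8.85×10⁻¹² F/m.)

1.48 nC

C = κε₀A/d = 2.96 × 8.85×10⁻¹² × 3.48×10⁻³ / 1.74×10⁻⁴ = 5.24×10⁻¹⁰ F.
Q = CV = 5.24×10⁻¹⁰ × 2.83 = 1.48×10⁻⁹ C.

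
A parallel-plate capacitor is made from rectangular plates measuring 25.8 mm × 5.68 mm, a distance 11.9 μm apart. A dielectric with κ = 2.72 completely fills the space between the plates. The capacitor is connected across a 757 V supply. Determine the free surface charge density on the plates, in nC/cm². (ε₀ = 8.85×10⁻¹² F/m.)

A = 25.8 × 5.68 mm² = 1.47×10⁻⁴ m².
C = κε₀A/d = 2.72 × 8.85×10⁻¹² × 1.47×10⁻⁴ / 1.19×10⁻⁵ = 2.96×10⁻¹⁰ F.
σ = Q/A = CV/A = 2.96×10⁻¹⁰ × 757 / 1.47×10⁻⁴ = 1.53×10⁻³ C/m².

153 nC/cm²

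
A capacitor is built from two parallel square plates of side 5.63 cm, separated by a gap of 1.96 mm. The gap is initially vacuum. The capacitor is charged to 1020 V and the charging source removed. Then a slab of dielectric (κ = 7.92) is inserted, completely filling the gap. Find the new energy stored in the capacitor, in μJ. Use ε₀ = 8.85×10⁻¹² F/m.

U ≈ 0.940 μJ

A = (5.63 cm)² = 3.17×10⁻³ m².
Initially C₁ = ε₀A/d = 8.85×10⁻¹² × 3.17×10⁻³ / 1.96×10⁻³ = 1.43×10⁻¹¹ F.
U₁ = 7.45×10⁻⁶ J.
Isolated ⇒ Q is held fixed. C₂ = 7.92 C₁ and U = Q²/(2C), so U₂/U₁ = C₁/C₂ = 0.126.
U₂ = 0.126 × 7.45×10⁻⁶ = 9.40×10⁻⁷ J.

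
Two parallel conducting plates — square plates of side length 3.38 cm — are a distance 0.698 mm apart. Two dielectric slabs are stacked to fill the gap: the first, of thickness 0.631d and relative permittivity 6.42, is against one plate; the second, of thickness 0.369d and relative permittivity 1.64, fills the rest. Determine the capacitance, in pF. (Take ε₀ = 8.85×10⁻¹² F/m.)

44.8 pF

A = (3.38 cm)² = 1.14×10⁻³ m².
Stacked slabs ⇒ two capacitors in series, each with the full plate area.
C₁ = κ₁ε₀A/d₁ = 6.42 × 8.85×10⁻¹² × 1.14×10⁻³ / 4.40×10⁻⁴ = 1.47×10⁻¹⁰ F.
C₂ = κ₂ε₀A/d₂ = 1.64 × 8.85×10⁻¹² × 1.14×10⁻³ / 2.58×10⁻⁴ = 6.44×10⁻¹¹ F.
C = (1/C₁ + 1/C₂)⁻¹ = 4.48×10⁻¹¹ F.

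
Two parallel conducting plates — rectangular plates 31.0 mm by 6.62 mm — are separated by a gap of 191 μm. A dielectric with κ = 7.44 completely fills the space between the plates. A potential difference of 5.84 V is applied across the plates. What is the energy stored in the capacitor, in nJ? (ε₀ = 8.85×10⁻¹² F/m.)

1.21 nJ

A = 31.0 × 6.62 mm² = 2.05×10⁻⁴ m².
C = κε₀A/d = 7.44 × 8.85×10⁻¹² × 2.05×10⁻⁴ / 1.91×10⁻⁴ = 7.07×10⁻¹¹ F.
U = ½CV² = ½ × 7.07×10⁻¹¹ × (5.84)² = 1.21×10⁻⁹ J.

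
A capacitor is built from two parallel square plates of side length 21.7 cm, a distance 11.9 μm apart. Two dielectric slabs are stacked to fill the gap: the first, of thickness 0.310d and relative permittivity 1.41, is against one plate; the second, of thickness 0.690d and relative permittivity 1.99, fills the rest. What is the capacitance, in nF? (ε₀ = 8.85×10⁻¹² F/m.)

A = (21.7 cm)² = 4.71×10⁻² m².
Stacked slabs ⇒ two capacitors in series, each with the full plate area.
C₁ = κ₁ε₀A/d₁ = 1.41 × 8.85×10⁻¹² × 4.71×10⁻² / 3.69×10⁻⁶ = 1.59×10⁻⁷ F.
C₂ = κ₂ε₀A/d₂ = 1.99 × 8.85×10⁻¹² × 4.71×10⁻² / 8.21×10⁻⁶ = 1.01×10⁻⁷ F.
C = (1/C₁ + 1/C₂)⁻¹ = 6.18×10⁻⁸ F.

61.8 nF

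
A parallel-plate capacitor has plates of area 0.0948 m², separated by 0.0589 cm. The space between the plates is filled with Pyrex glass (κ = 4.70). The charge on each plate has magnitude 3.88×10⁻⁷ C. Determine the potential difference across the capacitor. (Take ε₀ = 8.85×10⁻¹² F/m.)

58.0 V

C = κε₀A/d = 4.70 × 8.85×10⁻¹² × 9.48×10⁻² / 5.89×10⁻⁴ = 6.69×10⁻⁹ F.
V = Q/C = 3.88×10⁻⁷ / 6.69×10⁻⁹ = 58.0 V.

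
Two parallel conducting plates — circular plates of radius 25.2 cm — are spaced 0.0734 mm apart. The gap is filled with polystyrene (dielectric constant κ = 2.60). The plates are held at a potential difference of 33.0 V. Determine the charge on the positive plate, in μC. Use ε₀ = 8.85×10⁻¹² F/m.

A = π(25.2 cm)² = 0.200 m².
C = κε₀A/d = 2.60 × 8.85×10⁻¹² × 0.200 / 7.34×10⁻⁵ = 6.25×10⁻⁸ F.
Q = CV = 6.25×10⁻⁸ × 33.0 = 2.06×10⁻⁶ C.

Q ≈ 2.06 μC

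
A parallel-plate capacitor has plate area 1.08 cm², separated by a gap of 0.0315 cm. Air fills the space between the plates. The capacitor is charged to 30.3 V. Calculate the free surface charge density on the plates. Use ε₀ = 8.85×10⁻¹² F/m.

0.851 μC/m²

A = 1.08 cm² = 1.08×10⁻⁴ m².
C = ε₀A/d = 8.85×10⁻¹² × 1.08×10⁻⁴ / 3.15×10⁻⁴ = 3.03×10⁻¹² F.
σ = Q/A = CV/A = 3.03×10⁻¹² × 30.3 / 1.08×10⁻⁴ = 8.51×10⁻⁷ C/m².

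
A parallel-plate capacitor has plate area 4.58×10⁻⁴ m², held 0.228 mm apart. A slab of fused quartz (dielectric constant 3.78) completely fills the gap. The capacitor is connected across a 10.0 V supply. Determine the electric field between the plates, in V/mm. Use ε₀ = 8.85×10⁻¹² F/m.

43.9 V/mm

E = V/d = 10.0 / 2.28×10⁻⁴ = 4.39×10⁴ V/m.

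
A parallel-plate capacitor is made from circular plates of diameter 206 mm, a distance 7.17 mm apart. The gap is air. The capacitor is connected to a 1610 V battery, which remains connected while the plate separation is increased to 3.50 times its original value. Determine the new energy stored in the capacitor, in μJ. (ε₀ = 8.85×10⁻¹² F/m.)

15.2 μJ

A = π(206/2 mm)² = 3.33×10⁻² m².
Initially C₁ = ε₀A/d = 8.85×10⁻¹² × 3.33×10⁻² / 7.17×10⁻³ = 4.11×10⁻¹¹ F.
U₁ = 5.33×10⁻⁵ J.
Battery connected ⇒ V is held fixed. C₂ = 0.286 C₁ and U = ½CV², so U₂/U₁ = C₂/C₁ = 0.286.
U₂ = 0.286 × 5.33×10⁻⁵ = 1.52×10⁻⁵ J.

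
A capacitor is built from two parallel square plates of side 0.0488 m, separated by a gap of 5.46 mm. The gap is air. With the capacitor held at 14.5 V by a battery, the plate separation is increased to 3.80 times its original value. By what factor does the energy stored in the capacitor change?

0.263

Battery connected ⇒ V is held fixed.
C₂ = 0.263 C₁ and U = ½CV², so U₂/U₁ = C₂/C₁ = 0.263.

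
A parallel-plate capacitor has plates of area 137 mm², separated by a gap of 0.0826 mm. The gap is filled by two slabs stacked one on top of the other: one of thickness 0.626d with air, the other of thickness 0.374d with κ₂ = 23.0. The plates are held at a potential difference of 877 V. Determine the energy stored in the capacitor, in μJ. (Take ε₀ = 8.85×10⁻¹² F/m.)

A = 137 mm² = 1.37×10⁻⁴ m².
Stacked slabs ⇒ two capacitors in series, each with the full plate area.
C₁ = κ₁ε₀A/d₁ = 1.00 × 8.85×10⁻¹² × 1.37×10⁻⁴ / 5.17×10⁻⁵ = 2.34×10⁻¹¹ F.
C₂ = κ₂ε₀A/d₂ = 23.0 × 8.85×10⁻¹² × 1.37×10⁻⁴ / 3.09×10⁻⁵ = 9.03×10⁻¹⁰ F.
C = (1/C₁ + 1/C₂)⁻¹ = 2.29×10⁻¹¹ F.
U = ½CV² = ½ × 2.29×10⁻¹¹ × (877)² = 8.79×10⁻⁶ J.

8.79 μJ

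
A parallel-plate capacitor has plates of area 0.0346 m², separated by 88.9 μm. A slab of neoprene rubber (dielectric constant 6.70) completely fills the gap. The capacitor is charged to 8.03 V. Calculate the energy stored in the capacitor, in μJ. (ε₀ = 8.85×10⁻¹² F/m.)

U ≈ 0.744 μJ

C = κε₀A/d = 6.70 × 8.85×10⁻¹² × 3.46×10⁻² / 8.89×10⁻⁵ = 2.31×10⁻⁸ F.
U = ½CV² = ½ × 2.31×10⁻⁸ × (8.03)² = 7.44×10⁻⁷ J.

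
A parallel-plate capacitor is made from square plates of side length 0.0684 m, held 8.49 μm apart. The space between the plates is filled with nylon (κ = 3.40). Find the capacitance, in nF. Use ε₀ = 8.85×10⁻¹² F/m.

A = (0.0684 m)² = 4.68×10⁻³ m².
C = κε₀A/d = 3.40 × 8.85×10⁻¹² × 4.68×10⁻³ / 8.49×10⁻⁶ = 1.66×10⁻⁸ F.

C ≈ 16.6 nF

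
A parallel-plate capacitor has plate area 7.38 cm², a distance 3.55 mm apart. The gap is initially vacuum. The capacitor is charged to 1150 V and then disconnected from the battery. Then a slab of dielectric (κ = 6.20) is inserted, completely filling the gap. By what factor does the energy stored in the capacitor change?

Isolated ⇒ Q is held fixed.
C₂ = 6.20 C₁ and U = Q²/(2C), so U₂/U₁ = C₁/C₂ = 0.161.

0.161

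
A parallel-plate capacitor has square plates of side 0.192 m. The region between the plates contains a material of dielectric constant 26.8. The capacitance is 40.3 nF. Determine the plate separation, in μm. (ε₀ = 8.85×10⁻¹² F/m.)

A = (0.192 m)² = 3.69×10⁻² m².
d = κε₀A/C = 26.8 × 8.85×10⁻¹² × 3.69×10⁻² / 4.03×10⁻⁸ = 2.17×10⁻⁴ m.

d ≈ 217 μm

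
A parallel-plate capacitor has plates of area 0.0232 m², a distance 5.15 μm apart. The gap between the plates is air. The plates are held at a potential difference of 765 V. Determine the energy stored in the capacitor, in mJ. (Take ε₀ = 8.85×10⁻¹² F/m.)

U ≈ 11.7 mJ

C = ε₀A/d = 8.85×10⁻¹² × 2.32×10⁻² / 5.15×10⁻⁶ = 3.99×10⁻⁸ F.
U = ½CV² = ½ × 3.99×10⁻⁸ × (765)² = 1.17×10⁻² J.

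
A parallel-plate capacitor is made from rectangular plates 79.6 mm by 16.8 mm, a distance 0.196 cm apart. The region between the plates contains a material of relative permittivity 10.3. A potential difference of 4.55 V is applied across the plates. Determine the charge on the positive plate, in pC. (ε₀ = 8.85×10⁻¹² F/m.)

A = 79.6 × 16.8 mm² = 1.34×10⁻³ m².
C = κε₀A/d = 10.3 × 8.85×10⁻¹² × 1.34×10⁻³ / 1.96×10⁻³ = 6.22×10⁻¹¹ F.
Q = CV = 6.22×10⁻¹¹ × 4.55 = 2.83×10⁻¹⁰ C.

283 pC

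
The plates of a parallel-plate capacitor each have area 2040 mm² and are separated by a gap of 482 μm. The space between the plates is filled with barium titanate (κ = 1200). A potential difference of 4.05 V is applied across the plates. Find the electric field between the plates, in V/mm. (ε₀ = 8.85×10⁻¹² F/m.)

E = V/d = 4.05 / 4.82×10⁻⁴ = 8.40×10³ V/m.

E ≈ 8.40 V/mm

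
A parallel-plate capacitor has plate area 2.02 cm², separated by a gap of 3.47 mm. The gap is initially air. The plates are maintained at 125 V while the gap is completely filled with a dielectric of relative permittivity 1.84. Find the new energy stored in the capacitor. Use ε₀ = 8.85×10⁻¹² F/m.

7.41 nJ

A = 2.02 cm² = 2.02×10⁻⁴ m².
Initially C₁ = ε₀A/d = 8.85×10⁻¹² × 2.02×10⁻⁴ / 3.47×10⁻³ = 5.15×10⁻¹³ F.
U₁ = 4.02×10⁻⁹ J.
Battery connected ⇒ V is held fixed. C₂ = 1.84 C₁ and U = ½CV², so U₂/U₁ = C₂/C₁ = 1.84.
U₂ = 1.84 × 4.02×10⁻⁹ = 7.41×10⁻⁹ J.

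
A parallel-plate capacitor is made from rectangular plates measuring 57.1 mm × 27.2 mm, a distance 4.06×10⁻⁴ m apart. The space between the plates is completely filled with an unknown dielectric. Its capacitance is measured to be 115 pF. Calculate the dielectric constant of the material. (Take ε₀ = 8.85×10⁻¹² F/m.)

κ ≈ 3.40

A = 57.1 × 27.2 mm² = 1.55×10⁻³ m².
κ = Cd/(ε₀A) = 1.15×10⁻¹⁰ × 4.06×10⁻⁴ / (8.85×10⁻¹² × 1.55×10⁻³) = 3.40.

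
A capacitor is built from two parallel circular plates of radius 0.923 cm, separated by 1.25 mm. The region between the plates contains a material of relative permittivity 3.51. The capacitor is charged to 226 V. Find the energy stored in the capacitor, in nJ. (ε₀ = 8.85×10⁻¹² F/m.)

A = π(0.923 cm)² = 2.68×10⁻⁴ m².
C = κε₀A/d = 3.51 × 8.85×10⁻¹² × 2.68×10⁻⁴ / 1.25×10⁻³ = 6.65×10⁻¹² F.
U = ½CV² = ½ × 6.65×10⁻¹² × (226)² = 1.70×10⁻⁷ J.

U ≈ 170 nJ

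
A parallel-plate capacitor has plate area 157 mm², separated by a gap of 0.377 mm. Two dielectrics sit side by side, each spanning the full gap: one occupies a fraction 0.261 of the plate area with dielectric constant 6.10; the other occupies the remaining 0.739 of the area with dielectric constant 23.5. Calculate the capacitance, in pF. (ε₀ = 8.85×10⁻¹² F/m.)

A = 157 mm² = 1.57×10⁻⁴ m².
Side-by-side slabs ⇒ two capacitors in parallel, each spanning the full gap.
C₁ = κ₁ε₀A₁/d = 6.10 × 8.85×10⁻¹² × 4.10×10⁻⁵ / 3.77×10⁻⁴ = 5.87×10⁻¹² F.
C₂ = κ₂ε₀A₂/d = 23.5 × 8.85×10⁻¹² × 1.16×10⁻⁴ / 3.77×10⁻⁴ = 6.40×10⁻¹¹ F.
C = C₁ + C₂ = 6.99×10⁻¹¹ F.

C ≈ 69.9 pF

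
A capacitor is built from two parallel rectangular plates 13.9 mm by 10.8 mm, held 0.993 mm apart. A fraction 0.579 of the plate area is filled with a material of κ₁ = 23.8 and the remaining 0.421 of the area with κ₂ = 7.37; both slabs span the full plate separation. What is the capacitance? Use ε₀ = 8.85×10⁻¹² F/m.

C ≈ 22.6 pF

A = 13.9 × 10.8 mm² = 1.50×10⁻⁴ m².
Side-by-side slabs ⇒ two capacitors in parallel, each spanning the full gap.
C₁ = κ₁ε₀A₁/d = 23.8 × 8.85×10⁻¹² × 8.69×10⁻⁵ / 9.93×10⁻⁴ = 1.84×10⁻¹¹ F.
C₂ = κ₂ε₀A₂/d = 7.37 × 8.85×10⁻¹² × 6.32×10⁻⁵ / 9.93×10⁻⁴ = 4.15×10⁻¹² F.
C = C₁ + C₂ = 2.26×10⁻¹¹ F.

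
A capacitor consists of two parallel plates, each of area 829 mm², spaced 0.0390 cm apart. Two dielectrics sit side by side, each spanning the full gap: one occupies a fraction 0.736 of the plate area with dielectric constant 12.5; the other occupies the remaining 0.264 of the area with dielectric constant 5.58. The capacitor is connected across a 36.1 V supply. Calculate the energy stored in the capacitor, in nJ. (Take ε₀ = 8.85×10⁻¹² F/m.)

A = 829 mm² = 8.29×10⁻⁴ m².
Side-by-side slabs ⇒ two capacitors in parallel, each spanning the full gap.
C₁ = κ₁ε₀A₁/d = 12.5 × 8.85×10⁻¹² × 6.10×10⁻⁴ / 3.90×10⁻⁴ = 1.73×10⁻¹⁰ F.
C₂ = κ₂ε₀A₂/d = 5.58 × 8.85×10⁻¹² × 2.19×10⁻⁴ / 3.90×10⁻⁴ = 2.77×10⁻¹¹ F.
C = C₁ + C₂ = 2.01×10⁻¹⁰ F.
U = ½CV² = ½ × 2.01×10⁻¹⁰ × (36.1)² = 1.31×10⁻⁷ J.

U ≈ 131 nJ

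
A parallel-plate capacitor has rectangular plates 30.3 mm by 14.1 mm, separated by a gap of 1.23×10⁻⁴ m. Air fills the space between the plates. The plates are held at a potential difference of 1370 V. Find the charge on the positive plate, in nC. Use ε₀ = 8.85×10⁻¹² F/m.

42.1 nC

A = 30.3 × 14.1 mm² = 4.27×10⁻⁴ m².
C = ε₀A/d = 8.85×10⁻¹² × 4.27×10⁻⁴ / 1.23×10⁻⁴ = 3.07×10⁻¹¹ F.
Q = CV = 3.07×10⁻¹¹ × 1370 = 4.21×10⁻⁸ C.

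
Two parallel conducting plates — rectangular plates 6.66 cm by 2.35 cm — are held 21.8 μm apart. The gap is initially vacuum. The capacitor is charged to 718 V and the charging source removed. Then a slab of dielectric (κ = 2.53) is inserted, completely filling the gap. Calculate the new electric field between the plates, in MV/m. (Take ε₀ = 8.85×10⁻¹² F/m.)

13.0 MV/m

A = 6.66 × 2.35 cm² = 1.57×10⁻³ m².
Initially C₁ = ε₀A/d = 8.85×10⁻¹² × 1.57×10⁻³ / 2.18×10⁻⁵ = 6.35×10⁻¹⁰ F.
E₁ = 3.29×10⁷ V/m.
Isolated ⇒ Q is held fixed. V₂ = Q/C₂ = V₁/2.53; E = V/d, so E₂/E₁ = (V₂/V₁)(d₁/d₂) = 0.395.
E₂ = 0.395 × 3.29×10⁷ = 1.30×10⁷ V/m.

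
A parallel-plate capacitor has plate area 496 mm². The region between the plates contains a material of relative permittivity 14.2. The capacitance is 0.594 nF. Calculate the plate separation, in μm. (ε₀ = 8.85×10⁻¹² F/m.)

A = 496 mm² = 4.96×10⁻⁴ m².
d = κε₀A/C = 14.2 × 8.85×10⁻¹² × 4.96×10⁻⁴ / 5.94×10⁻¹⁰ = 1.05×10⁻⁴ m.

d ≈ 105 μm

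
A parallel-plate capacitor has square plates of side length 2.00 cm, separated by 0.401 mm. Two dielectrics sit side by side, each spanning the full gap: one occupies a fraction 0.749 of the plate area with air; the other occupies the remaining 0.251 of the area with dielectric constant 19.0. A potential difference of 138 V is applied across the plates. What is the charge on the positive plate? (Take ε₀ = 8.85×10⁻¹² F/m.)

6.72 nC

A = (2.00 cm)² = 4.00×10⁻⁴ m².
Side-by-side slabs ⇒ two capacitors in parallel, each spanning the full gap.
C₁ = κ₁ε₀A₁/d = 1.00 × 8.85×10⁻¹² × 3.00×10⁻⁴ / 4.01×10⁻⁴ = 6.61×10⁻¹² F.
C₂ = κ₂ε₀A₂/d = 19.0 × 8.85×10⁻¹² × 1.00×10⁻⁴ / 4.01×10⁻⁴ = 4.21×10⁻¹¹ F.
C = C₁ + C₂ = 4.87×10⁻¹¹ F.
Q = CV = 4.87×10⁻¹¹ × 138 = 6.72×10⁻⁹ C.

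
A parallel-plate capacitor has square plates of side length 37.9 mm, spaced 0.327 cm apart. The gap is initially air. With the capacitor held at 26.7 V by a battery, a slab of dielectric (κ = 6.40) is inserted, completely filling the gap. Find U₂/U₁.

Battery connected ⇒ V is held fixed.
C₂ = 6.40 C₁ and U = ½CV², so U₂/U₁ = C₂/C₁ = 6.40.

U₂/U₁ ≈ 6.40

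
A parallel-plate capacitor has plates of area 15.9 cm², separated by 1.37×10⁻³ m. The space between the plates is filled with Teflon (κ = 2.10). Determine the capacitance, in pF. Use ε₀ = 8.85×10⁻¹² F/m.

C ≈ 21.6 pF

A = 15.9 cm² = 1.59×10⁻³ m².
C = κε₀A/d = 2.10 × 8.85×10⁻¹² × 1.59×10⁻³ / 1.37×10⁻³ = 2.16×10⁻¹¹ F.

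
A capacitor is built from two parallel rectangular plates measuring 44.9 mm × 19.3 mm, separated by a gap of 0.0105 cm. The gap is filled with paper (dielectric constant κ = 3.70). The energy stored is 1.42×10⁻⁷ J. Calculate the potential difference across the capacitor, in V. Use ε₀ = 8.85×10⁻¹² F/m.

A = 44.9 × 19.3 mm² = 8.67×10⁻⁴ m².
C = κε₀A/d = 3.70 × 8.85×10⁻¹² × 8.67×10⁻⁴ / 1.05×10⁻⁴ = 2.70×10⁻¹⁰ F.
V = √(2U/C) = √(2 × 1.42×10⁻⁷ / 2.70×10⁻¹⁰) = 32.4 V.

32.4 V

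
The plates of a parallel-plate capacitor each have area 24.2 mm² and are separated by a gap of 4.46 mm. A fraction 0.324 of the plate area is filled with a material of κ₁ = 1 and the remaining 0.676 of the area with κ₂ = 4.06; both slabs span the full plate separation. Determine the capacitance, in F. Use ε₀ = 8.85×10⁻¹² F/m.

C ≈ 1.47×10⁻¹³ F

A = 24.2 mm² = 2.42×10⁻⁵ m².
Side-by-side slabs ⇒ two capacitors in parallel, each spanning the full gap.
C₁ = κ₁ε₀A₁/d = 1.00 × 8.85×10⁻¹² × 7.84×10⁻⁶ / 4.46×10⁻³ = 1.56×10⁻¹⁴ F.
C₂ = κ₂ε₀A₂/d = 4.06 × 8.85×10⁻¹² × 1.64×10⁻⁵ / 4.46×10⁻³ = 1.32×10⁻¹³ F.
C = C₁ + C₂ = 1.47×10⁻¹³ F.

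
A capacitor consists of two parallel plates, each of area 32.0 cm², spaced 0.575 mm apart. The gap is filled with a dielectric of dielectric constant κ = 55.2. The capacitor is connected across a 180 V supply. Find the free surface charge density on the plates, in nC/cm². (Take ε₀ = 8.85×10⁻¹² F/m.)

A = 32.0 cm² = 3.20×10⁻³ m².
C = κε₀A/d = 55.2 × 8.85×10⁻¹² × 3.20×10⁻³ / 5.75×10⁻⁴ = 2.72×10⁻⁹ F.
σ = Q/A = CV/A = 2.72×10⁻⁹ × 180 / 3.20×10⁻³ = 1.53×10⁻⁴ C/m².

σ ≈ 15.3 nC/cm²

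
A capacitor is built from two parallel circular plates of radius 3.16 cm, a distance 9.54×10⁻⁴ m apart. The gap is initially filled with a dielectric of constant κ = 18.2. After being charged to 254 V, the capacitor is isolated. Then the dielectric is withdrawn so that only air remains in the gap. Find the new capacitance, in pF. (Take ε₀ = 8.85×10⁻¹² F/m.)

29.1 pF

A = π(3.16 cm)² = 3.14×10⁻³ m².
Initially C₁ = κε₀A/d = 18.2 × 8.85×10⁻¹² × 3.14×10⁻³ / 9.54×10⁻⁴ = 5.30×10⁻¹⁰ F.
C = κε₀A/d scales with κ, so C₂/C₁ = 1/κ = 1/18.2 = 0.0549.
C₂ = 0.0549 × 5.30×10⁻¹⁰ = 2.91×10⁻¹¹ F.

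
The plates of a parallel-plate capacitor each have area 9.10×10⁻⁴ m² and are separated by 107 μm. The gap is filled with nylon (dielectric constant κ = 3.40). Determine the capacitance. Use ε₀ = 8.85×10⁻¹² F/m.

C ≈ 256 pF

C = κε₀A/d = 3.40 × 8.85×10⁻¹² × 9.10×10⁻⁴ / 1.07×10⁻⁴ = 2.56×10⁻¹⁰ F.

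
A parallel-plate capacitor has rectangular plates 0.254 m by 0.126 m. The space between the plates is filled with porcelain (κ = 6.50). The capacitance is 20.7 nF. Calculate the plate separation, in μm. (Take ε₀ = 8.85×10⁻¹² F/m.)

88.9 μm

A = 0.254 × 0.126 m² = 3.20×10⁻² m².
d = κε₀A/C = 6.50 × 8.85×10⁻¹² × 3.20×10⁻² / 2.07×10⁻⁸ = 8.89×10⁻⁵ m.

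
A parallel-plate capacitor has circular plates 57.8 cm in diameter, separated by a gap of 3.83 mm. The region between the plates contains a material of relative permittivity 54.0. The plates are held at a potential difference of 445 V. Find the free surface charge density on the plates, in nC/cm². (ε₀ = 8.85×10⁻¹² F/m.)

5.55 nC/cm²

A = π(57.8/2 cm)² = 0.262 m².
C = κε₀A/d = 54.0 × 8.85×10⁻¹² × 0.262 / 3.83×10⁻³ = 3.27×10⁻⁸ F.
σ = Q/A = CV/A = 3.27×10⁻⁸ × 445 / 0.262 = 5.55×10⁻⁵ C/m².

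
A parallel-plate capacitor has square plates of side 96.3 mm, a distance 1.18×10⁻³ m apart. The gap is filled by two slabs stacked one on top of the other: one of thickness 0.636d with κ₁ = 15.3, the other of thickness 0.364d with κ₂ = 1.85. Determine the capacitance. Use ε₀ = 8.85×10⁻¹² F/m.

A = (96.3 mm)² = 9.27×10⁻³ m².
Stacked slabs ⇒ two capacitors in series, each with the full plate area.
C₁ = κ₁ε₀A/d₁ = 15.3 × 8.85×10⁻¹² × 9.27×10⁻³ / 7.50×10⁻⁴ = 1.67×10⁻⁹ F.
C₂ = κ₂ε₀A/d₂ = 1.85 × 8.85×10⁻¹² × 9.27×10⁻³ / 4.30×10⁻⁴ = 3.53×10⁻¹⁰ F.
C = (1/C₁ + 1/C₂)⁻¹ = 2.92×10⁻¹⁰ F.

292 pF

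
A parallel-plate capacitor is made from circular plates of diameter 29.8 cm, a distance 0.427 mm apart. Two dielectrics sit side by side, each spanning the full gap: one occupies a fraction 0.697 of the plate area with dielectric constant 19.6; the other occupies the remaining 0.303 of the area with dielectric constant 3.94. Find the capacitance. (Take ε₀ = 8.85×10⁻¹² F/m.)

A = π(29.8/2 cm)² = 6.97×10⁻² m².
Side-by-side slabs ⇒ two capacitors in parallel, each spanning the full gap.
C₁ = κ₁ε₀A₁/d = 19.6 × 8.85×10⁻¹² × 4.86×10⁻² / 4.27×10⁻⁴ = 1.97×10⁻⁸ F.
C₂ = κ₂ε₀A₂/d = 3.94 × 8.85×10⁻¹² × 2.11×10⁻² / 4.27×10⁻⁴ = 1.73×10⁻⁹ F.
C = C₁ + C₂ = 2.15×10⁻⁸ F.

C ≈ 21.5 nF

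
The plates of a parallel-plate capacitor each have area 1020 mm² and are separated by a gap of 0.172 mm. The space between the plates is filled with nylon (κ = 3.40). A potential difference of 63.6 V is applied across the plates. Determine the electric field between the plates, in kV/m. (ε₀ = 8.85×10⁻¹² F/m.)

370 kV/m

E = V/d = 63.6 / 1.72×10⁻⁴ = 3.70×10⁵ V/m.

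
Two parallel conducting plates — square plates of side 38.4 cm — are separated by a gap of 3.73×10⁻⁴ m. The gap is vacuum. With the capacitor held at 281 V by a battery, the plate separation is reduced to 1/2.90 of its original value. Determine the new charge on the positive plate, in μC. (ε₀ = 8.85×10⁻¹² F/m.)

A = (38.4 cm)² = 0.147 m².
Initially C₁ = ε₀A/d = 8.85×10⁻¹² × 0.147 / 3.73×10⁻⁴ = 3.50×10⁻⁹ F.
Q₁ = 9.83×10⁻⁷ C.
Battery connected ⇒ V is held fixed. C₂ = 2.90 C₁ and Q = CV, so Q₂/Q₁ = C₂/C₁ = 2.90.
Q₂ = 2.90 × 9.83×10⁻⁷ = 2.85×10⁻⁶ C.

2.85 μC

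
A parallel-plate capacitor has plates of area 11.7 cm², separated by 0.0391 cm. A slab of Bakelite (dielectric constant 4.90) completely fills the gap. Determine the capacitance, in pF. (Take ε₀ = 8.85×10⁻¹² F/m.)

A = 11.7 cm² = 1.17×10⁻³ m².
C = κε₀A/d = 4.90 × 8.85×10⁻¹² × 1.17×10⁻³ / 3.91×10⁻⁴ = 1.30×10⁻¹⁰ F.

C ≈ 130 pF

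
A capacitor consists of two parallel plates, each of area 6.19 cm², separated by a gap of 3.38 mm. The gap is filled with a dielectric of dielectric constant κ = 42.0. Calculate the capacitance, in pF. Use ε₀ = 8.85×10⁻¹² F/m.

68.1 pF

A = 6.19 cm² = 6.19×10⁻⁴ m².
C = κε₀A/d = 42.0 × 8.85×10⁻¹² × 6.19×10⁻⁴ / 3.38×10⁻³ = 6.81×10⁻¹¹ F.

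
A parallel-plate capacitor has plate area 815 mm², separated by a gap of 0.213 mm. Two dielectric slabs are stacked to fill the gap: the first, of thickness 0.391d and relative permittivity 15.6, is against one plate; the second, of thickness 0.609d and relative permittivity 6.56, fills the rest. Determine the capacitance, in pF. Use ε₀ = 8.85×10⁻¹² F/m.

C ≈ 287 pF

A = 815 mm² = 8.15×10⁻⁴ m².
Stacked slabs ⇒ two capacitors in series, each with the full plate area.
C₁ = κ₁ε₀A/d₁ = 15.6 × 8.85×10⁻¹² × 8.15×10⁻⁴ / 8.33×10⁻⁵ = 1.35×10⁻⁹ F.
C₂ = κ₂ε₀A/d₂ = 6.56 × 8.85×10⁻¹² × 8.15×10⁻⁴ / 1.30×10⁻⁴ = 3.65×10⁻¹⁰ F.
C = (1/C₁ + 1/C₂)⁻¹ = 2.87×10⁻¹⁰ F.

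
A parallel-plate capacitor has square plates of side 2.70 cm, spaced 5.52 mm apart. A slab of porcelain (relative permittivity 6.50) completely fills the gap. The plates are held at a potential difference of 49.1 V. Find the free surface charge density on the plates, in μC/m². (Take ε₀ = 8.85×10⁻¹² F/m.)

0.512 μC/m²

A = (2.70 cm)² = 7.29×10⁻⁴ m².
C = κε₀A/d = 6.50 × 8.85×10⁻¹² × 7.29×10⁻⁴ / 5.52×10⁻³ = 7.60×10⁻¹² F.
σ = Q/A = CV/A = 7.60×10⁻¹² × 49.1 / 7.29×10⁻⁴ = 5.12×10⁻⁷ C/m².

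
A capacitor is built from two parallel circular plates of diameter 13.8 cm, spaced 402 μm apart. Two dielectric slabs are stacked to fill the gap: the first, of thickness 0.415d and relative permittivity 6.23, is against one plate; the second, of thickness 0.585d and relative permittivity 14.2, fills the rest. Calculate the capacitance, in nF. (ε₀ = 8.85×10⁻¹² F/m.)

3.05 nF

A = π(13.8/2 cm)² = 1.50×10⁻² m².
Stacked slabs ⇒ two capacitors in series, each with the full plate area.
C₁ = κ₁ε₀A/d₁ = 6.23 × 8.85×10⁻¹² × 1.50×10⁻² / 1.67×10⁻⁴ = 4.94×10⁻⁹ F.
C₂ = κ₂ε₀A/d₂ = 14.2 × 8.85×10⁻¹² × 1.50×10⁻² / 2.35×10⁻⁴ = 7.99×10⁻⁹ F.
C = (1/C₁ + 1/C₂)⁻¹ = 3.05×10⁻⁹ F.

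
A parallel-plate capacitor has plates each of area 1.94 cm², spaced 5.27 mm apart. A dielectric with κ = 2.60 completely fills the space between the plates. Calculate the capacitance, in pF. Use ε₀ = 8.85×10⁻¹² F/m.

A = 1.94 cm² = 1.94×10⁻⁴ m².
C = κε₀A/d = 2.60 × 8.85×10⁻¹² × 1.94×10⁻⁴ / 5.27×10⁻³ = 8.47×10⁻¹³ F.

C ≈ 0.847 pF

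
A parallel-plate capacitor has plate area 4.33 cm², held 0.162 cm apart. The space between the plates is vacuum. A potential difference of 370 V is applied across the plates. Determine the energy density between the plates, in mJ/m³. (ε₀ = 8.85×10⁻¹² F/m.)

231 mJ/m³

E = V/d = 370 / 1.62×10⁻³ = 2.28×10⁵ V/m.
u = ½ε₀E² = ½ × 8.85×10⁻¹² × (2.28×10⁵)² = 0.231 J/m³.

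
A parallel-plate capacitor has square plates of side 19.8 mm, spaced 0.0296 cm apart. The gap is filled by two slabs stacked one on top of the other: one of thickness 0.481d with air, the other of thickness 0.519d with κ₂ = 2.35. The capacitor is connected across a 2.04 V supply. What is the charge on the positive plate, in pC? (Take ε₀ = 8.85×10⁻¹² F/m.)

34.1 pC

A = (19.8 mm)² = 3.92×10⁻⁴ m².
Stacked slabs ⇒ two capacitors in series, each with the full plate area.
C₁ = κ₁ε₀A/d₁ = 1.00 × 8.85×10⁻¹² × 3.92×10⁻⁴ / 1.42×10⁻⁴ = 2.44×10⁻¹¹ F.
C₂ = κ₂ε₀A/d₂ = 2.35 × 8.85×10⁻¹² × 3.92×10⁻⁴ / 1.54×10⁻⁴ = 5.31×10⁻¹¹ F.
C = (1/C₁ + 1/C₂)⁻¹ = 1.67×10⁻¹¹ F.
Q = CV = 1.67×10⁻¹¹ × 2.04 = 3.41×10⁻¹¹ C.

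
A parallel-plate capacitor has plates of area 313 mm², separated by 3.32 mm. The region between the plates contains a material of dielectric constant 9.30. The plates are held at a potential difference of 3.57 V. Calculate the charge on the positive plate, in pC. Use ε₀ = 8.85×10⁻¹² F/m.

27.7 pC

A = 313 mm² = 3.13×10⁻⁴ m².
C = κε₀A/d = 9.30 × 8.85×10⁻¹² × 3.13×10⁻⁴ / 3.32×10⁻³ = 7.76×10⁻¹² F.
Q = CV = 7.76×10⁻¹² × 3.57 = 2.77×10⁻¹¹ C.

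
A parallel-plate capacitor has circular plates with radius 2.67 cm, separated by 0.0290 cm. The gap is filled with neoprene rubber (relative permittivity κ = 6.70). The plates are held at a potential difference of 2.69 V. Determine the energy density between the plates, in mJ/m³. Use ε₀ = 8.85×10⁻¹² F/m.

E = V/d = 2.69 / 2.90×10⁻⁴ = 9.28×10³ V/m.
u = ½κε₀E² = ½ × 6.70 × 8.85×10⁻¹² × (9.28×10³)² = 2.55×10⁻³ J/m³.

2.55 mJ/m³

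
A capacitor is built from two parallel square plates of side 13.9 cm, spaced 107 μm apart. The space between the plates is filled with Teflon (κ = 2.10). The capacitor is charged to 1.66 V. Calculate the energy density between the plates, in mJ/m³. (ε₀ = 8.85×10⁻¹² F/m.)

E = V/d = 1.66 / 1.07×10⁻⁴ = 1.55×10⁴ V/m.
u = ½κε₀E² = ½ × 2.10 × 8.85×10⁻¹² × (1.55×10⁴)² = 2.24×10⁻³ J/m³.

2.24 mJ/m³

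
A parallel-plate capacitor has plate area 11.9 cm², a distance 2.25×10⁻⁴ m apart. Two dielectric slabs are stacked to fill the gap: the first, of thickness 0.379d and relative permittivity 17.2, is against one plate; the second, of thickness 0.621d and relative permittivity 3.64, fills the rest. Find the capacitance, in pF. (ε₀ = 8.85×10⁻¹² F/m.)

C ≈ 243 pF

A = 11.9 cm² = 1.19×10⁻³ m².
Stacked slabs ⇒ two capacitors in series, each with the full plate area.
C₁ = κ₁ε₀A/d₁ = 17.2 × 8.85×10⁻¹² × 1.19×10⁻³ / 8.53×10⁻⁵ = 2.12×10⁻⁹ F.
C₂ = κ₂ε₀A/d₂ = 3.64 × 8.85×10⁻¹² × 1.19×10⁻³ / 1.40×10⁻⁴ = 2.74×10⁻¹⁰ F.
C = (1/C₁ + 1/C₂)⁻¹ = 2.43×10⁻¹⁰ F.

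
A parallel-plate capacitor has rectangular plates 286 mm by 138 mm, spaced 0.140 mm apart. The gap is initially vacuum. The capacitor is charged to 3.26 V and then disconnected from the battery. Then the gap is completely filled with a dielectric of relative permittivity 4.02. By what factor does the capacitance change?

C = κε₀A/d scales with κ, so C₂/C₁ = κ = 4.02.

C₂/C₁ ≈ 4.02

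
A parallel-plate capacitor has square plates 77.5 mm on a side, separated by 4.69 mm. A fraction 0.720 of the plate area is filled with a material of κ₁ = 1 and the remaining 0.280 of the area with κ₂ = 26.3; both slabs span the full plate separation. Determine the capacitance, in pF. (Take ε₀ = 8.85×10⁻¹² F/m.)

C ≈ 91.6 pF

A = (77.5 mm)² = 6.01×10⁻³ m².
Side-by-side slabs ⇒ two capacitors in parallel, each spanning the full gap.
C₁ = κ₁ε₀A₁/d = 1.00 × 8.85×10⁻¹² × 4.32×10⁻³ / 4.69×10⁻³ = 8.16×10⁻¹² F.
C₂ = κ₂ε₀A₂/d = 26.3 × 8.85×10⁻¹² × 1.68×10⁻³ / 4.69×10⁻³ = 8.35×10⁻¹¹ F.
C = C₁ + C₂ = 9.16×10⁻¹¹ F.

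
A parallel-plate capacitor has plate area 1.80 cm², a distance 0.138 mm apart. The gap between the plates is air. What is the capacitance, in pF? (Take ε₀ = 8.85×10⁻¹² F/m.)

11.5 pF

A = 1.80 cm² = 1.80×10⁻⁴ m².
C = ε₀A/d = 8.85×10⁻¹² × 1.80×10⁻⁴ / 1.38×10⁻⁴ = 1.15×10⁻¹¹ F.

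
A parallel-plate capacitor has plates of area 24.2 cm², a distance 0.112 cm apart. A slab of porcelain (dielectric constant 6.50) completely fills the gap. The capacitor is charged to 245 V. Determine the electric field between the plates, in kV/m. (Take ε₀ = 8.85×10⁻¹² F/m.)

E = V/d = 245 / 1.12×10⁻³ = 2.19×10⁵ V/m.

E ≈ 219 kV/m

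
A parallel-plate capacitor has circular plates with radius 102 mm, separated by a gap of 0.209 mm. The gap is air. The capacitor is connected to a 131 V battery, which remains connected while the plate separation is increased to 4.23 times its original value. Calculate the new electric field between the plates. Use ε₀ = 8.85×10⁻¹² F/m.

A = π(102 mm)² = 3.27×10⁻² m².
Initially C₁ = ε₀A/d = 8.85×10⁻¹² × 3.27×10⁻² / 2.09×10⁻⁴ = 1.38×10⁻⁹ F.
E₁ = 6.27×10⁵ V/m.
Battery connected ⇒ V is held fixed. E = V/d, so E₂/E₁ = d₁/d₂ = 0.236.
E₂ = 0.236 × 6.27×10⁵ = 1.48×10⁵ V/m.

148 kV/m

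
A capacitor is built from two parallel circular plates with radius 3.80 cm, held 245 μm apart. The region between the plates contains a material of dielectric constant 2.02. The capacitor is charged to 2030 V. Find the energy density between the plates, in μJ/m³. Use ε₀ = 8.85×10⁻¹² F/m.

6.14×10⁸ μJ/m³

E = V/d = 2030 / 2.45×10⁻⁴ = 8.29×10⁶ V/m.
u = ½κε₀E² = ½ × 2.02 × 8.85×10⁻¹² × (8.29×10⁶)² = 6.14×10² J/m³.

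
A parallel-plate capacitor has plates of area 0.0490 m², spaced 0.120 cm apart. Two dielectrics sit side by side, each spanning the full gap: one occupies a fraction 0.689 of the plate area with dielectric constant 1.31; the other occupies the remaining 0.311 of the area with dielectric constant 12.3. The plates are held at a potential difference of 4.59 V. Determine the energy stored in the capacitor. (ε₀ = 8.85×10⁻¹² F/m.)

Side-by-side slabs ⇒ two capacitors in parallel, each spanning the full gap.
C₁ = κ₁ε₀A₁/d = 1.31 × 8.85×10⁻¹² × 3.38×10⁻² / 1.20×10⁻³ = 3.26×10⁻¹⁰ F.
C₂ = κ₂ε₀A₂/d = 12.3 × 8.85×10⁻¹² × 1.52×10⁻² / 1.20×10⁻³ = 1.38×10⁻⁹ F.
C = C₁ + C₂ = 1.71×10⁻⁹ F.
U = ½CV² = ½ × 1.71×10⁻⁹ × (4.59)² = 1.80×10⁻⁸ J.

U ≈ 18.0 nJ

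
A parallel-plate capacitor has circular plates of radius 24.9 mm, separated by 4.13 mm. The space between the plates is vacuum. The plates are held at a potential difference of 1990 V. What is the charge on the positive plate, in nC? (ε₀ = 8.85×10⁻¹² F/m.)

A = π(24.9 mm)² = 1.95×10⁻³ m².
C = ε₀A/d = 8.85×10⁻¹² × 1.95×10⁻³ / 4.13×10⁻³ = 4.17×10⁻¹² F.
Q = CV = 4.17×10⁻¹² × 1990 = 8.31×10⁻⁹ C.

8.31 nC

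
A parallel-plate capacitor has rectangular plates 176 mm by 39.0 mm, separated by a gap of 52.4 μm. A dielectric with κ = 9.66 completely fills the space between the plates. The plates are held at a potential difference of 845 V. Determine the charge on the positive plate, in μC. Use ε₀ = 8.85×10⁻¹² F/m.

Q ≈ 9.46 μC

A = 176 × 39.0 mm² = 6.86×10⁻³ m².
C = κε₀A/d = 9.66 × 8.85×10⁻¹² × 6.86×10⁻³ / 5.24×10⁻⁵ = 1.12×10⁻⁸ F.
Q = CV = 1.12×10⁻⁸ × 845 = 9.46×10⁻⁶ C.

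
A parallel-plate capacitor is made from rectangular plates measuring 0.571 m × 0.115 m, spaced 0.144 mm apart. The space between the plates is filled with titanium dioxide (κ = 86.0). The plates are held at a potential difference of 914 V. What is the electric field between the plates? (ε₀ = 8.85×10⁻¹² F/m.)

E = V/d = 914 / 1.44×10⁻⁴ = 6.35×10⁶ V/m.

6.35 MV/m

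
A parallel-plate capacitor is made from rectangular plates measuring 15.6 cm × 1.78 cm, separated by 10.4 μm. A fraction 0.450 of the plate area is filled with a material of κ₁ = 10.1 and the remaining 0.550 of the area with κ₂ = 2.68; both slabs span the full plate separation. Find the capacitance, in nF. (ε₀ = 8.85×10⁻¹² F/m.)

C ≈ 14.2 nF

A = 15.6 × 1.78 cm² = 2.78×10⁻³ m².
Side-by-side slabs ⇒ two capacitors in parallel, each spanning the full gap.
C₁ = κ₁ε₀A₁/d = 10.1 × 8.85×10⁻¹² × 1.25×10⁻³ / 1.04×10⁻⁵ = 1.07×10⁻⁸ F.
C₂ = κ₂ε₀A₂/d = 2.68 × 8.85×10⁻¹² × 1.53×10⁻³ / 1.04×10⁻⁵ = 3.48×10⁻⁹ F.
C = C₁ + C₂ = 1.42×10⁻⁸ F.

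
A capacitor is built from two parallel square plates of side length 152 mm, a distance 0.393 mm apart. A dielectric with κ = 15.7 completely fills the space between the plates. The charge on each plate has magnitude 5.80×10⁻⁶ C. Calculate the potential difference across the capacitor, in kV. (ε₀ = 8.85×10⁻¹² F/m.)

V ≈ 0.710 kV

A = (152 mm)² = 2.31×10⁻² m².
C = κε₀A/d = 15.7 × 8.85×10⁻¹² × 2.31×10⁻² / 3.93×10⁻⁴ = 8.17×10⁻⁹ F.
V = Q/C = 5.80×10⁻⁶ / 8.17×10⁻⁹ = 7.10×10² V.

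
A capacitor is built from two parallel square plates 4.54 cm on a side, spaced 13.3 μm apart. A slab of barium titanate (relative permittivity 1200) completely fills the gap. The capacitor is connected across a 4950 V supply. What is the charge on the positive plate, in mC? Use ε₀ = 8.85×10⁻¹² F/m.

8.15 mC

A = (4.54 cm)² = 2.06×10⁻³ m².
C = κε₀A/d = 1200 × 8.85×10⁻¹² × 2.06×10⁻³ / 1.33×10⁻⁵ = 1.65×10⁻⁶ F.
Q = CV = 1.65×10⁻⁶ × 4950 = 8.15×10⁻³ C.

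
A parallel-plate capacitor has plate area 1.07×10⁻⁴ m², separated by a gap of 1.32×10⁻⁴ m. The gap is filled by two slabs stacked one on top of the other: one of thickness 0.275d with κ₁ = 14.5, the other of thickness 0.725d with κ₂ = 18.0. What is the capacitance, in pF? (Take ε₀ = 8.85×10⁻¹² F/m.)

Stacked slabs ⇒ two capacitors in series, each with the full plate area.
C₁ = κ₁ε₀A/d₁ = 14.5 × 8.85×10⁻¹² × 1.07×10⁻⁴ / 3.63×10⁻⁵ = 3.78×10⁻¹⁰ F.
C₂ = κ₂ε₀A/d₂ = 18.0 × 8.85×10⁻¹² × 1.07×10⁻⁴ / 9.57×10⁻⁵ = 1.78×10⁻¹⁰ F.
C = (1/C₁ + 1/C₂)⁻¹ = 1.21×10⁻¹⁰ F.

121 pF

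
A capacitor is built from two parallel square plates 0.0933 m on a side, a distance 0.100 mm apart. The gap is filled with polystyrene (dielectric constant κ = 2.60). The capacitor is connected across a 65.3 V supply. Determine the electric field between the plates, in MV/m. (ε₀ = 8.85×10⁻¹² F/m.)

0.653 MV/m

E = V/d = 65.3 / 1.00×10⁻⁴ = 6.53×10⁵ V/m.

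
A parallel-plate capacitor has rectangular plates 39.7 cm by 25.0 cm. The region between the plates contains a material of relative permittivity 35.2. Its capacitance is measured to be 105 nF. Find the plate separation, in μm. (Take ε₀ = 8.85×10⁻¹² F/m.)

A = 39.7 × 25.0 cm² = 9.93×10⁻² m².
d = κε₀A/C = 35.2 × 8.85×10⁻¹² × 9.93×10⁻² / 1.05×10⁻⁷ = 2.94×10⁻⁴ m.

d ≈ 294 μm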